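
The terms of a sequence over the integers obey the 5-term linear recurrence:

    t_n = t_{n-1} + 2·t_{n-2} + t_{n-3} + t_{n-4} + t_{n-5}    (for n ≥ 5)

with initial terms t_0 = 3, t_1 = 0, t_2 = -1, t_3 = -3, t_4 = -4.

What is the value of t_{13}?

-5417

t_5 = 1·-4 + 2·-3 + 1·-1 + 1·0 + 1·3 = -8
t_6 = 1·-8 + 2·-4 + 1·-3 + 1·-1 + 1·0 = -20
t_7 = 1·-20 + 2·-8 + 1·-4 + 1·-3 + 1·-1 = -44
t_8 = 1·-44 + 2·-20 + 1·-8 + 1·-4 + 1·-3 = -99
t_9 = 1·-99 + 2·-44 + 1·-20 + 1·-8 + 1·-4 = -219
t_10 = 1·-219 + 2·-99 + 1·-44 + 1·-20 + 1·-8 = -489
t_11 = 1·-489 + 2·-219 + 1·-99 + 1·-44 + 1·-20 = -1090
t_12 = 1·-1090 + 2·-489 + 1·-219 + 1·-99 + 1·-44 = -2430
t_13 = 1·-2430 + 2·-1090 + 1·-489 + 1·-219 + 1·-99 = -5417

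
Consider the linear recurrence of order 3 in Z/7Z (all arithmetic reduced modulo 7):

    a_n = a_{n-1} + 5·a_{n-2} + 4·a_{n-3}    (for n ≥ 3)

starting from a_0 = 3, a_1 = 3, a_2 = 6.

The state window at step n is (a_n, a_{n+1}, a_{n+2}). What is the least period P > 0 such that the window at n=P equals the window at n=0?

171

n=0: window = (3, 3, 6)
n=1: window = (3, 6, 5)
n=2: window = (6, 5, 5)
n=3: window = (5, 5, 5)
n=4: window = (5, 5, 1)
n=5: window = (5, 1, 4)
n=6: window = (1, 4, 1)
n=7: window = (4, 1, 4)
n=8: window = (1, 4, 4)
n=9: window = (4, 4, 0)
n=10: window = (4, 0, 1)
n=11: window = (0, 1, 3)
n=12: window = (1, 3, 1)
n=13: window = (3, 1, 6)
n=14: window = (1, 6, 2)
n=15: window = (6, 2, 1)
n=16: window = (2, 1, 0)
n=17: window = (1, 0, 6)
n=18: window = (0, 6, 3)
n=19: window = (6, 3, 5)
n=20: window = (3, 5, 2)
n=21: window = (5, 2, 4)
n=22: window = (2, 4, 6)
n=23: window = (4, 6, 6)
n=24: window = (6, 6, 3)
n=25: window = (6, 3, 1)
n=26: window = (3, 1, 5)
n=27: window = (1, 5, 1)
n=28: window = (5, 1, 2)
n=29: window = (1, 2, 6)
n=30: window = (2, 6, 6)
n=31: window = (6, 6, 2)
n=32: window = (6, 2, 0)
n=33: window = (2, 0, 6)
n=34: window = (0, 6, 0)
n=35: window = (6, 0, 2)
n=36: window = (0, 2, 5)
n=37: window = (2, 5, 1)
n=38: window = (5, 1, 6)
n=39: window = (1, 6, 3)
n=40: window = (6, 3, 2)
…
n=169: window = (2, 4, 3)
n=170: window = (4, 3, 3)
n=171: window = (3, 3, 6)
window at n=171 equals window at n=0 → period = 171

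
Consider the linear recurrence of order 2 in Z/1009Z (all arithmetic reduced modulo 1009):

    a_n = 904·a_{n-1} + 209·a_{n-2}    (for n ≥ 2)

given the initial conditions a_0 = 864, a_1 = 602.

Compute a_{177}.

a_2 = 904·602 + 209·864 = 322
a_3 = 904·322 + 209·602 = 189
a_4 = 904·189 + 209·322 = 30
a_5 = 904·30 + 209·189 = 27
a_6 = 904·27 + 209·30 = 408
a_7 = 904·408 + 209·27 = 136
Continuing the recurrence:
  a_8 = 362;  a_9 = 504;  a_10 = 540;  a_11 = 204;  a_12 = 630;  a_13 = 702
  a_14 = 447;  a_15 = 901;  a_16 = 836;  a_17 = 638;  a_18 = 780;  a_19 = 992
  a_20 = 338;  a_21 = 308;  a_22 = 969;  a_23 = 969;  a_24 = 885;  a_25 = 624
  a_26 = 383;  a_27 = 400;  a_28 = 714;  a_29 = 558;  a_30 = 835;  a_31 = 695
  a_32 = 640;  a_33 = 362;  a_34 = 904;  a_35 = 918;  a_36 = 727;  a_37 = 501
  a_38 = 456;  a_39 = 325;  a_40 = 639;  a_41 = 830;  a_42 = 996;  a_43 = 278
  a_44 = 381;  a_45 = 944;  a_46 = 689;  a_47 = 844;  a_48 = 895;  a_49 = 692
  a_50 = 378;  a_51 = 2;  a_52 = 90;  a_53 = 49;  a_54 = 548;  a_55 = 124
  a_56 = 612;  a_57 = 1007;  a_58 = 984;  a_59 = 189;  a_60 = 155;  a_61 = 19
  a_62 = 130;  a_63 = 411;  a_64 = 159;  a_65 = 592;  a_66 = 332;  a_67 = 76
  a_68 = 868;  a_69 = 419;  a_70 = 193;  a_71 = 712;  a_72 = 892;  a_73 = 662
  a_74 = 883;  a_75 = 238;  a_76 = 135;  a_77 = 252;  a_78 = 746;  a_79 = 572
  a_80 = 1008;  a_81 = 591;  a_82 = 294;  a_83 = 830;  a_84 = 530;  a_85 = 776
  a_86 = 29;  a_87 = 726;  a_88 = 461;  a_89 = 411;  a_90 = 726;  a_91 = 588
  a_92 = 193;  a_93 = 718;  a_94 = 262;  a_95 = 463;  a_96 = 89;  a_97 = 648
  a_98 = 2;  a_99 = 16;  a_100 = 756;  a_101 = 648;  a_102 = 163;  a_103 = 264
  a_104 = 293;  a_105 = 195;  a_106 = 402;  a_107 = 563;  a_108 = 687;  a_109 = 127
  a_110 = 87;  a_111 = 255;  a_112 = 489;  a_113 = 941;  a_114 = 369;  a_115 = 520
  a_116 = 323;  a_117 = 99;  a_118 = 608;  a_119 = 238;  a_120 = 173;  a_121 = 298
  a_122 = 831;  a_123 = 252;  a_124 = 914;  a_125 = 85;  a_126 = 481;  a_127 = 557
  a_128 = 675;  a_129 = 133;  a_130 = 985;  a_131 = 47;  a_132 = 139;  a_133 = 273
  a_134 = 386;  a_135 = 383;  a_136 = 99;  a_137 = 31;  a_138 = 283;  a_139 = 980
  a_140 = 643;  a_141 = 81;  a_142 = 766;  a_143 = 66;  a_144 = 805;  a_145 = 908
  a_146 = 257;  a_147 = 338;  a_148 = 61;  a_149 = 670;  a_150 = 921;  a_151 = 947
  a_152 = 226;  a_153 = 645;  a_154 = 698;  a_155 = 975;  a_156 = 120;  a_157 = 474
  a_158 = 535;  a_159 = 513;  a_160 = 437;  a_161 = 792;  a_162 = 101;  a_163 = 546
  a_164 = 103;  a_165 = 381;  a_166 = 693;  a_167 = 810;  a_168 = 256;  a_169 = 141
  a_170 = 357;  a_171 = 56;  a_172 = 121;  a_173 = 8;  a_174 = 233;  a_175 = 414
a_176 = 904·414 + 209·233 = 182
a_177 = 904·182 + 209·414 = 822

822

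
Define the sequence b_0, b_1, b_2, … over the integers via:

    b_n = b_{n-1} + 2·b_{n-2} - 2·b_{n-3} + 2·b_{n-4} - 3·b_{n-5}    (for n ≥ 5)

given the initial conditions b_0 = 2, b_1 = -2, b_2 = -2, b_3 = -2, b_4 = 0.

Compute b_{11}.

-146

b_5 = 1·0 + 2·-2 + -2·-2 + 2·-2 + -3·2 = -10
b_6 = 1·-10 + 2·0 + -2·-2 + 2·-2 + -3·-2 = -4
b_7 = 1·-4 + 2·-10 + -2·0 + 2·-2 + -3·-2 = -22
b_8 = 1·-22 + 2·-4 + -2·-10 + 2·0 + -3·-2 = -4
b_9 = 1·-4 + 2·-22 + -2·-4 + 2·-10 + -3·0 = -60
b_10 = 1·-60 + 2·-4 + -2·-22 + 2·-4 + -3·-10 = -2
b_11 = 1·-2 + 2·-60 + -2·-4 + 2·-22 + -3·-4 = -146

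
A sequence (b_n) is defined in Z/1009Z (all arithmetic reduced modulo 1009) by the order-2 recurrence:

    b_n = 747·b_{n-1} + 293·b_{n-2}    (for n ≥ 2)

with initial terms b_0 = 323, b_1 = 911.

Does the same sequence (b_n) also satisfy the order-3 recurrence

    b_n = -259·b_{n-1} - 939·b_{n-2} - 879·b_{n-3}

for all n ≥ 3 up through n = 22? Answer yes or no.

yes

Terms b_0..b_22: 323, 911, 244, 186, 562, 82, 913, 746, 418, 90, 12, 19, 556, 146, 549, 849, 977, 855, 702, 1006, 636, 992, 101
n=3: candidate gives 186, actual b_3 = 186 ✓
n=4: candidate gives 562, actual b_4 = 562 ✓
n=5: candidate gives 82, actual b_5 = 82 ✓
n=6: candidate gives 913, actual b_6 = 913 ✓
n=7: candidate gives 746, actual b_7 = 746 ✓
n=8: candidate gives 418, actual b_8 = 418 ✓
n=9: candidate gives 90, actual b_9 = 90 ✓
n=10: candidate gives 12, actual b_10 = 12 ✓
n=11: candidate gives 19, actual b_11 = 19 ✓
n=12: candidate gives 556, actual b_12 = 556 ✓
n=13: candidate gives 146, actual b_13 = 146 ✓
n=14: candidate gives 549, actual b_14 = 549 ✓
n=15: candidate gives 849, actual b_15 = 849 ✓
n=16: candidate gives 977, actual b_16 = 977 ✓
n=17: candidate gives 855, actual b_17 = 855 ✓
n=18: candidate gives 702, actual b_18 = 702 ✓
n=19: candidate gives 1006, actual b_19 = 1006 ✓
n=20: candidate gives 636, actual b_20 = 636 ✓
n=21: candidate gives 992, actual b_21 = 992 ✓
n=22: candidate gives 101, actual b_22 = 101 ✓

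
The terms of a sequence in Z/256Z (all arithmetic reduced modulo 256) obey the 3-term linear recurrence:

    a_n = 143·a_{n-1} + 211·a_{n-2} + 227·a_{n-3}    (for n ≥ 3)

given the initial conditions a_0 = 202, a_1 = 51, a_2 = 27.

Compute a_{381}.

a_3 = 143·27 + 211·51 + 227·202 = 60
a_4 = 143·60 + 211·27 + 227·51 = 254
a_5 = 143·254 + 211·60 + 227·27 = 71
a_6 = 143·71 + 211·254 + 227·60 = 55
a_7 = 143·55 + 211·71 + 227·254 = 120
a_8 = 143·120 + 211·55 + 227·71 = 82
Continuing the recurrence:
  a_9 = 123;  a_10 = 179;  a_11 = 20;  a_12 = 198;  a_13 = 207;  a_14 = 143
  a_15 = 16;  a_16 = 90;  a_17 = 67;  a_18 = 203;  a_19 = 108;  a_20 = 14
  a_21 = 215;  a_22 = 103;  a_23 = 40;  a_24 = 226;  a_25 = 139;  a_26 = 99
  a_27 = 68;  a_28 = 214;  a_29 = 95;  a_30 = 191;  a_31 = 192;  a_32 = 234
  a_33 = 83;  a_34 = 123;  a_35 = 156;  a_36 = 30;  a_37 = 103;  a_38 = 151
  a_39 = 216;  a_40 = 114;  a_41 = 155;  a_42 = 19;  a_43 = 116;  a_44 = 230
  a_45 = 239;  a_46 = 239;  a_47 = 112;  a_48 = 122;  a_49 = 99;  a_50 = 43
  a_51 = 204;  a_52 = 46;  a_53 = 247;  a_54 = 199;  a_55 = 136;  a_56 = 2
  a_57 = 171;  a_58 = 195;  a_59 = 164;  a_60 = 246;  a_61 = 127;  a_62 = 31
  a_63 = 32;  a_64 = 10;  a_65 = 115;  a_66 = 219;  a_67 = 252;  a_68 = 62
  a_69 = 135;  a_70 = 247;  a_71 = 56;  a_72 = 146;  a_73 = 187;  a_74 = 115
  a_75 = 212;  a_76 = 6;  a_77 = 15;  a_78 = 79;  a_79 = 208;  a_80 = 154
  a_81 = 131;  a_82 = 139;  a_83 = 44;  a_84 = 78;  a_85 = 23;  a_86 = 39
  a_87 = 232;  a_88 = 34;  a_89 = 203;  a_90 = 35;  a_91 = 4;  a_92 = 22
  a_93 = 159;  a_94 = 127;  a_95 = 128;  a_96 = 42;  a_97 = 147;  a_98 = 59
  a_99 = 92;  a_100 = 94;  a_101 = 167;  a_102 = 87;  a_103 = 152;  a_104 = 178
  a_105 = 219;  a_106 = 211;  a_107 = 52;  a_108 = 38;  a_109 = 47;  a_110 = 175
  a_111 = 48;  a_112 = 186;  a_113 = 163;  a_114 = 235;  a_115 = 140;  a_116 = 110
  a_117 = 55;  a_118 = 135;  a_119 = 72;  a_120 = 66;  a_121 = 235;  a_122 = 131
  a_123 = 100;  a_124 = 54;  a_125 = 191;  a_126 = 223;  a_127 = 224;  a_128 = 74
  a_129 = 179;  a_130 = 155;  a_131 = 188;  a_132 = 126;  a_133 = 199;  a_134 = 183
  a_135 = 248;  a_136 = 210;  a_137 = 251;  a_138 = 51;  a_139 = 148;  a_140 = 70
  a_141 = 79;  a_142 = 15;  a_143 = 144;  a_144 = 218;  a_145 = 195;  a_146 = 75
  a_147 = 236;  a_148 = 142;  a_149 = 87;  a_150 = 231;  a_151 = 168;  a_152 = 98
  a_153 = 11;  a_154 = 227;  a_155 = 196;  a_156 = 86;  a_157 = 223;  a_158 = 63
  a_159 = 64;  a_160 = 106;  a_161 = 211;  a_162 = 251;  a_163 = 28;  a_164 = 158
  a_165 = 231;  a_166 = 23;  a_167 = 88;  a_168 = 242;  a_169 = 27;  a_170 = 147
  a_171 = 244;  a_172 = 102;  a_173 = 111;  a_174 = 111;  a_175 = 240;  a_176 = 250
  a_177 = 227;  a_178 = 171;  a_179 = 76;  a_180 = 174;  a_181 = 119;  a_182 = 71
  a_183 = 8;  a_184 = 130;  a_185 = 43;  a_186 = 67;  a_187 = 36;  a_188 = 118
  a_189 = 255;  a_190 = 159;  a_191 = 160;  a_192 = 138;  a_193 = 243;  a_194 = 91
  a_195 = 124;  a_196 = 190;  a_197 = 7;  a_198 = 119;  a_199 = 184;  a_200 = 18
  a_201 = 59;  a_202 = 243;  a_203 = 84;  a_204 = 134;  a_205 = 143;  a_206 = 207
  a_207 = 80;  a_208 = 26;  a_209 = 3;  a_210 = 11;  a_211 = 172;  a_212 = 206
  a_213 = 151;  a_214 = 167;  a_215 = 104;  a_216 = 162;  a_217 = 75;  a_218 = 163
  a_219 = 132;  a_220 = 150;  a_221 = 31;  a_222 = 255;  a_223 = 0;  a_224 = 170
  a_225 = 19;  a_226 = 187;  a_227 = 220;  a_228 = 222;  a_229 = 39;  a_230 = 215
  a_231 = 24;  a_232 = 50;  a_233 = 91;  a_234 = 83;  a_235 = 180;  a_236 = 166
  a_237 = 175;  a_238 = 47;  a_239 = 176;  a_240 = 58;  a_241 = 35;  a_242 = 107
  a_243 = 12;  a_244 = 238;  a_245 = 183;  a_246 = 7;  a_247 = 200;  a_248 = 194
  a_249 = 107;  a_250 = 3;  a_251 = 228;  a_252 = 182;  a_253 = 63;  a_254 = 95
  a_255 = 96;  a_256 = 202;  a_257 = 51;  a_258 = 27;  a_259 = 60;  a_260 = 254
  a_261 = 71;  a_262 = 55;  a_263 = 120;  a_264 = 82;  a_265 = 123;  a_266 = 179
  a_267 = 20;  a_268 = 198;  a_269 = 207;  a_270 = 143;  a_271 = 16;  a_272 = 90
  a_273 = 67;  a_274 = 203;  a_275 = 108;  a_276 = 14;  a_277 = 215;  a_278 = 103
  a_279 = 40;  a_280 = 226;  a_281 = 139;  a_282 = 99;  a_283 = 68;  a_284 = 214
  a_285 = 95;  a_286 = 191;  a_287 = 192;  a_288 = 234;  a_289 = 83;  a_290 = 123
  a_291 = 156;  a_292 = 30;  a_293 = 103;  a_294 = 151;  a_295 = 216;  a_296 = 114
  a_297 = 155;  a_298 = 19;  a_299 = 116;  a_300 = 230;  a_301 = 239;  a_302 = 239
  a_303 = 112;  a_304 = 122;  a_305 = 99;  a_306 = 43;  a_307 = 204;  a_308 = 46
  a_309 = 247;  a_310 = 199;  a_311 = 136;  a_312 = 2;  a_313 = 171;  a_314 = 195
  a_315 = 164;  a_316 = 246;  a_317 = 127;  a_318 = 31;  a_319 = 32;  a_320 = 10
  a_321 = 115;  a_322 = 219;  a_323 = 252;  a_324 = 62;  a_325 = 135;  a_326 = 247
  a_327 = 56;  a_328 = 146;  a_329 = 187;  a_330 = 115;  a_331 = 212;  a_332 = 6
  a_333 = 15;  a_334 = 79;  a_335 = 208;  a_336 = 154;  a_337 = 131;  a_338 = 139
  a_339 = 44;  a_340 = 78;  a_341 = 23;  a_342 = 39;  a_343 = 232;  a_344 = 34
  a_345 = 203;  a_346 = 35;  a_347 = 4;  a_348 = 22;  a_349 = 159;  a_350 = 127
  a_351 = 128;  a_352 = 42;  a_353 = 147;  a_354 = 59;  a_355 = 92;  a_356 = 94
  a_357 = 167;  a_358 = 87;  a_359 = 152;  a_360 = 178;  a_361 = 219;  a_362 = 211
  a_363 = 52;  a_364 = 38;  a_365 = 47;  a_366 = 175;  a_367 = 48;  a_368 = 186
  a_369 = 163;  a_370 = 235;  a_371 = 140;  a_372 = 110;  a_373 = 55;  a_374 = 135
  a_375 = 72;  a_376 = 66;  a_377 = 235;  a_378 = 131;  a_379 = 100
a_380 = 143·100 + 211·131 + 227·235 = 54
a_381 = 143·54 + 211·100 + 227·131 = 191

191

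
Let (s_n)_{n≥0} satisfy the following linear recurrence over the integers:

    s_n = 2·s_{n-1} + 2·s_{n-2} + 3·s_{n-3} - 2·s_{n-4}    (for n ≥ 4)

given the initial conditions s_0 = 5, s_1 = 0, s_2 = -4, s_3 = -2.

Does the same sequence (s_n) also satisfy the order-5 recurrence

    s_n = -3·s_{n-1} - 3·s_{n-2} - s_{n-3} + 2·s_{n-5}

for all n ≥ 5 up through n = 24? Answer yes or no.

Terms s_0..s_24: 5, 0, -4, -2, -22, -60, -162, -506, -1472, -4322, -12782, -37612, -110810, -326546, -961984, -2834266, -8350518, -24602428, -72484722, -213557322, -629190336, -1853744626, -5461572446, -16091090508, -47408179114
n=5: candidate gives 86, actual s_5 = -60 ✗

no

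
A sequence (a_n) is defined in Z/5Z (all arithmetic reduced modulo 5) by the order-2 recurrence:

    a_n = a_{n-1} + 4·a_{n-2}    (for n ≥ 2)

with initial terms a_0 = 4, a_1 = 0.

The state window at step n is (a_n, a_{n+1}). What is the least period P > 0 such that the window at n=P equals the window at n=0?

n=0: window = (4, 0)
n=1: window = (0, 1)
n=2: window = (1, 1)
n=3: window = (1, 0)
n=4: window = (0, 4)
n=5: window = (4, 4)
n=6: window = (4, 0)
window at n=6 equals window at n=0 → period = 6

6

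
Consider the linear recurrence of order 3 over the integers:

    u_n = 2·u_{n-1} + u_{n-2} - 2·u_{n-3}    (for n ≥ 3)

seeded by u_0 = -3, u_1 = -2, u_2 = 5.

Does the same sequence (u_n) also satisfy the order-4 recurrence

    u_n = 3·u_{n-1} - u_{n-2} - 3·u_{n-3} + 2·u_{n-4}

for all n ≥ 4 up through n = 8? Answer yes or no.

Terms u_0..u_8: -3, -2, 5, 14, 37, 78, 165, 334, 677
n=4: candidate gives 37, actual u_4 = 37 ✓
n=5: candidate gives 78, actual u_5 = 78 ✓
n=6: candidate gives 165, actual u_6 = 165 ✓
n=7: candidate gives 334, actual u_7 = 334 ✓
n=8: candidate gives 677, actual u_8 = 677 ✓

yes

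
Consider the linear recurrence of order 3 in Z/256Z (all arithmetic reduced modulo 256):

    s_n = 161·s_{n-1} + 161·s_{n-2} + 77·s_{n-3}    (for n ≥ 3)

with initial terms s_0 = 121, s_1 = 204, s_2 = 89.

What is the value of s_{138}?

13

s_3 = 161·89 + 161·204 + 77·121 = 170
s_4 = 161·170 + 161·89 + 77·204 = 63
s_5 = 161·63 + 161·170 + 77·89 = 78
s_6 = 161·78 + 161·63 + 77·170 = 207
s_7 = 161·207 + 161·78 + 77·63 = 48
s_8 = 161·48 + 161·207 + 77·78 = 213
Continuing the recurrence:
  s_9 = 104;  s_10 = 205;  s_11 = 102;  s_12 = 91;  s_13 = 10;  s_14 = 51
  s_15 = 188;  s_16 = 81;  s_17 = 132;  s_18 = 129;  s_19 = 130;  s_20 = 151
  s_21 = 134;  s_22 = 87;  s_23 = 104;  s_24 = 109;  s_25 = 32;  s_26 = 245
  s_27 = 254;  s_28 = 115;  s_29 = 194;  s_30 = 187;  s_31 = 52;  s_32 = 169
  s_33 = 60;  s_34 = 169;  s_35 = 218;  s_36 = 111;  s_37 = 190;  s_38 = 223
  s_39 = 32;  s_40 = 133;  s_41 = 216;  s_42 = 29;  s_43 = 22;  s_44 = 11
  s_45 = 122;  s_46 = 67;  s_47 = 44;  s_48 = 129;  s_49 = 244;  s_50 = 209
  s_51 = 178;  s_52 = 199;  s_53 = 246;  s_54 = 103;  s_55 = 88;  s_56 = 29
  s_57 = 144;  s_58 = 69;  s_59 = 174;  s_60 = 35;  s_61 = 50;  s_62 = 203
  s_63 = 164;  s_64 = 217;  s_65 = 172;  s_66 = 249;  s_67 = 10;  s_68 = 159
  s_69 = 46;  s_70 = 239;  s_71 = 16;  s_72 = 53;  s_73 = 72;  s_74 = 109
  s_75 = 198;  s_76 = 187;  s_77 = 234;  s_78 = 83;  s_79 = 156;  s_80 = 177
  s_81 = 100;  s_82 = 33;  s_83 = 226;  s_84 = 247;  s_85 = 102;  s_86 = 119
  s_87 = 72;  s_88 = 205;  s_89 = 0;  s_90 = 149;  s_91 = 94;  s_92 = 211
  s_93 = 162;  s_94 = 219;  s_95 = 20;  s_96 = 9;  s_97 = 28;  s_98 = 73
  s_99 = 58;  s_100 = 207;  s_101 = 158;  s_102 = 255;  s_103 = 0;  s_104 = 229
  s_105 = 184;  s_106 = 189;  s_107 = 118;  s_108 = 107;  s_109 = 90;  s_110 = 99
  s_111 = 12;  s_112 = 225;  s_113 = 212;  s_114 = 113;  s_115 = 18;  s_116 = 39
  s_117 = 214;  s_118 = 135;  s_119 = 56;  s_120 = 125;  s_121 = 112;  s_122 = 229
  s_123 = 14;  s_124 = 131;  s_125 = 18;  s_126 = 235;  s_127 = 132;  s_128 = 57
  s_129 = 140;  s_130 = 153;  s_131 = 106;  s_132 = 255;  s_133 = 14;  s_134 = 15
  s_135 = 240;  s_136 = 149
s_137 = 161·149 + 161·240 + 77·15 = 40
s_138 = 161·40 + 161·149 + 77·240 = 13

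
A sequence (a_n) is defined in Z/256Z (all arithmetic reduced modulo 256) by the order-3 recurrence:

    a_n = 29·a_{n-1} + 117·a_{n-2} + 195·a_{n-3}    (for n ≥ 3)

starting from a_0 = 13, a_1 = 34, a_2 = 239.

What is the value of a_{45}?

82

a_3 = 29·239 + 117·34 + 195·13 = 132
a_4 = 29·132 + 117·239 + 195·34 = 21
a_5 = 29·21 + 117·132 + 195·239 = 194
a_6 = 29·194 + 117·21 + 195·132 = 31
a_7 = 29·31 + 117·194 + 195·21 = 44
a_8 = 29·44 + 117·31 + 195·194 = 237
a_9 = 29·237 + 117·44 + 195·31 = 146
a_10 = 29·146 + 117·237 + 195·44 = 95
a_11 = 29·95 + 117·146 + 195·237 = 4
a_12 = 29·4 + 117·95 + 195·146 = 21
a_13 = 29·21 + 117·4 + 195·95 = 146
a_14 = 29·146 + 117·21 + 195·4 = 47
a_15 = 29·47 + 117·146 + 195·21 = 12
a_16 = 29·12 + 117·47 + 195·146 = 13
a_17 = 29·13 + 117·12 + 195·47 = 194
a_18 = 29·194 + 117·13 + 195·12 = 15
a_19 = 29·15 + 117·194 + 195·13 = 68
a_20 = 29·68 + 117·15 + 195·194 = 85
a_21 = 29·85 + 117·68 + 195·15 = 34
a_22 = 29·34 + 117·85 + 195·68 = 127
a_23 = 29·127 + 117·34 + 195·85 = 172
a_24 = 29·172 + 117·127 + 195·34 = 109
a_25 = 29·109 + 117·172 + 195·127 = 178
a_26 = 29·178 + 117·109 + 195·172 = 255
a_27 = 29·255 + 117·178 + 195·109 = 68
a_28 = 29·68 + 117·255 + 195·178 = 213
a_29 = 29·213 + 117·68 + 195·255 = 114
a_30 = 29·114 + 117·213 + 195·68 = 15
a_31 = 29·15 + 117·114 + 195·213 = 12
a_32 = 29·12 + 117·15 + 195·114 = 13
a_33 = 29·13 + 117·12 + 195·15 = 98
a_34 = 29·98 + 117·13 + 195·12 = 47
a_35 = 29·47 + 117·98 + 195·13 = 4
a_36 = 29·4 + 117·47 + 195·98 = 149
a_37 = 29·149 + 117·4 + 195·47 = 130
a_38 = 29·130 + 117·149 + 195·4 = 223
a_39 = 29·223 + 117·130 + 195·149 = 44
a_40 = 29·44 + 117·223 + 195·130 = 237
a_41 = 29·237 + 117·44 + 195·223 = 210
a_42 = 29·210 + 117·237 + 195·44 = 159
a_43 = 29·159 + 117·210 + 195·237 = 132
a_44 = 29·132 + 117·159 + 195·210 = 149
a_45 = 29·149 + 117·132 + 195·159 = 82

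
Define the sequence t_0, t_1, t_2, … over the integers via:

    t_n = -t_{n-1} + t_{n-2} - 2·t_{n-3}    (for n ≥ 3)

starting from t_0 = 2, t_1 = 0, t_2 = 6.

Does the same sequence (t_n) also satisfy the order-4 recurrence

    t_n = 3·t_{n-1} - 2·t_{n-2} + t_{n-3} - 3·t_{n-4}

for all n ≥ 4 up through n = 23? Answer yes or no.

Terms t_0..t_23: 2, 0, 6, -10, 16, -38, 74, -144, 294, -586, 1168, -2342, 4682, -9360, 18726, -37450, 74896, -149798, 299594, -599184, 1198374, -2396746, 4793488, -9586982
n=4: candidate gives -48, actual t_4 = 16 ✗

no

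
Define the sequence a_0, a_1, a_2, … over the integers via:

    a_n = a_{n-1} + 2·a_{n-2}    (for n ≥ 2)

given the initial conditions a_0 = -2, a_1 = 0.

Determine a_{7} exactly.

a_2 = 1·0 + 2·-2 = -4
a_3 = 1·-4 + 2·0 = -4
a_4 = 1·-4 + 2·-4 = -12
a_5 = 1·-12 + 2·-4 = -20
a_6 = 1·-20 + 2·-12 = -44
a_7 = 1·-44 + 2·-20 = -84

-84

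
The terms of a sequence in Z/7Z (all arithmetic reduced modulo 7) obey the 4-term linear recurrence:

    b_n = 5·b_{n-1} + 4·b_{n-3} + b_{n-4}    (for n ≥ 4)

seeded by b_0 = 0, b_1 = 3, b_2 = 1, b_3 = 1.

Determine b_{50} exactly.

5

b_4 = 5·1 + 0·1 + 4·3 + 1·0 = 3
b_5 = 5·3 + 0·1 + 4·1 + 1·3 = 1
b_6 = 5·1 + 0·3 + 4·1 + 1·1 = 3
b_7 = 5·3 + 0·1 + 4·3 + 1·1 = 0
b_8 = 5·0 + 0·3 + 4·1 + 1·3 = 0
b_9 = 5·0 + 0·0 + 4·3 + 1·1 = 6
b_10 = 5·6 + 0·0 + 4·0 + 1·3 = 5
b_11 = 5·5 + 0·6 + 4·0 + 1·0 = 4
b_12 = 5·4 + 0·5 + 4·6 + 1·0 = 2
b_13 = 5·2 + 0·4 + 4·5 + 1·6 = 1
b_14 = 5·1 + 0·2 + 4·4 + 1·5 = 5
b_15 = 5·5 + 0·1 + 4·2 + 1·4 = 2
b_16 = 5·2 + 0·5 + 4·1 + 1·2 = 2
b_17 = 5·2 + 0·2 + 4·5 + 1·1 = 3
b_18 = 5·3 + 0·2 + 4·2 + 1·5 = 0
b_19 = 5·0 + 0·3 + 4·2 + 1·2 = 3
b_20 = 5·3 + 0·0 + 4·3 + 1·2 = 1
b_21 = 5·1 + 0·3 + 4·0 + 1·3 = 1
(b_18, b_19, b_20, b_21) = (0, 3, 1, 1) = (b_0, b_1, b_2, b_3), so the sequence has period 18.
50 ≡ 14 (mod 18), hence b_50 = b_14 = 5.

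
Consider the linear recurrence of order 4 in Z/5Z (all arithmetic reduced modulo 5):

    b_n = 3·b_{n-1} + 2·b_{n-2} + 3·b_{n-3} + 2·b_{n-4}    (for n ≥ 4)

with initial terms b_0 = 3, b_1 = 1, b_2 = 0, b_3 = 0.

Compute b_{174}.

b_4 = 3·0 + 2·0 + 3·1 + 2·3 = 4
b_5 = 3·4 + 2·0 + 3·0 + 2·1 = 4
b_6 = 3·4 + 2·4 + 3·0 + 2·0 = 0
b_7 = 3·0 + 2·4 + 3·4 + 2·0 = 0
b_8 = 3·0 + 2·0 + 3·4 + 2·4 = 0
b_9 = 3·0 + 2·0 + 3·0 + 2·4 = 3
b_10 = 3·3 + 2·0 + 3·0 + 2·0 = 4
b_11 = 3·4 + 2·3 + 3·0 + 2·0 = 3
b_12 = 3·3 + 2·4 + 3·3 + 2·0 = 1
b_13 = 3·1 + 2·3 + 3·4 + 2·3 = 2
b_14 = 3·2 + 2·1 + 3·3 + 2·4 = 0
b_15 = 3·0 + 2·2 + 3·1 + 2·3 = 3
b_16 = 3·3 + 2·0 + 3·2 + 2·1 = 2
b_17 = 3·2 + 2·3 + 3·0 + 2·2 = 1
b_18 = 3·1 + 2·2 + 3·3 + 2·0 = 1
b_19 = 3·1 + 2·1 + 3·2 + 2·3 = 2
b_20 = 3·2 + 2·1 + 3·1 + 2·2 = 0
b_21 = 3·0 + 2·2 + 3·1 + 2·1 = 4
b_22 = 3·4 + 2·0 + 3·2 + 2·1 = 0
b_23 = 3·0 + 2·4 + 3·0 + 2·2 = 2
b_24 = 3·2 + 2·0 + 3·4 + 2·0 = 3
b_25 = 3·3 + 2·2 + 3·0 + 2·4 = 1
b_26 = 3·1 + 2·3 + 3·2 + 2·0 = 0
b_27 = 3·0 + 2·1 + 3·3 + 2·2 = 0
(b_24, b_25, b_26, b_27) = (3, 1, 0, 0) = (b_0, b_1, b_2, b_3), so the sequence has period 24.
174 ≡ 6 (mod 24), hence b_174 = b_6 = 0.

0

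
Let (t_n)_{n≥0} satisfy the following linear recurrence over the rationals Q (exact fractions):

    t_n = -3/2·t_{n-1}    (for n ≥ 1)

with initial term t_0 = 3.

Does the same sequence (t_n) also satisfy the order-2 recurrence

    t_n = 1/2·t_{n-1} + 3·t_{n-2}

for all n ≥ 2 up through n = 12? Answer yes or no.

yes

Terms t_0..t_12: 3, -9/2, 27/4, -81/8, 243/16, -729/32, 2187/64, -6561/128, 19683/256, -59049/512, 177147/1024, -531441/2048, 1594323/4096
n=2: candidate gives 27/4, actual t_2 = 27/4 ✓
n=3: candidate gives -81/8, actual t_3 = -81/8 ✓
n=4: candidate gives 243/16, actual t_4 = 243/16 ✓
n=5: candidate gives -729/32, actual t_5 = -729/32 ✓
n=6: candidate gives 2187/64, actual t_6 = 2187/64 ✓
n=7: candidate gives -6561/128, actual t_7 = -6561/128 ✓
n=8: candidate gives 19683/256, actual t_8 = 19683/256 ✓
n=9: candidate gives -59049/512, actual t_9 = -59049/512 ✓
n=10: candidate gives 177147/1024, actual t_10 = 177147/1024 ✓
n=11: candidate gives -531441/2048, actual t_11 = -531441/2048 ✓
n=12: candidate gives 1594323/4096, actual t_12 = 1594323/4096 ✓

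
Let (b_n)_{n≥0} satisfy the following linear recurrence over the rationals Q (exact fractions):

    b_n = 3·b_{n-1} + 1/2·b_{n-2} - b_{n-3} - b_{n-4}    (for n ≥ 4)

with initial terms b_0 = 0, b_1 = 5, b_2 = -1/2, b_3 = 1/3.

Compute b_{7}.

-657/4

b_4 = 3·1/3 + 1/2·-1/2 + -1·5 + -1·0 = -17/4
b_5 = 3·-17/4 + 1/2·1/3 + -1·-1/2 + -1·5 = -205/12
b_6 = 3·-205/12 + 1/2·-17/4 + -1·1/3 + -1·-1/2 = -1277/24
b_7 = 3·-1277/24 + 1/2·-205/12 + -1·-17/4 + -1·1/3 = -657/4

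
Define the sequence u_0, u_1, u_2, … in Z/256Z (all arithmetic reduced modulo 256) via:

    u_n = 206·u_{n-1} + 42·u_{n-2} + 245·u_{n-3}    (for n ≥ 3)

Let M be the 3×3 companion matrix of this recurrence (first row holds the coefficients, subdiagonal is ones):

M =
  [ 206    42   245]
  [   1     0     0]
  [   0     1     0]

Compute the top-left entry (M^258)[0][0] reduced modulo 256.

(M^258)[0][0] is the top entry after applying M 258 times to the unit state (1, 0, 0). Equivalently it is h_{260} for the auxiliary sequence (h_n) obeying the same recurrence with h_2 = 1 and h_i = 0 for 0 ≤ i < 2:
h_3 = 206·1 + 42·0 + 245·0 = 206
h_4 = 206·206 + 42·1 + 245·0 = 238
h_5 = 206·238 + 42·206 + 245·1 = 69
h_6 = 206·69 + 42·238 + 245·206 = 184
h_7 = 206·184 + 42·69 + 245·238 = 40
h_8 = 206·40 + 42·184 + 245·69 = 105
Continuing the recurrence:
  h_9 = 38;  h_10 = 22;  h_11 = 109;  h_12 = 176;  h_13 = 144;  h_14 = 17
  h_15 = 190;  h_16 = 126;  h_17 = 213;  h_18 = 232;  h_19 = 56;  h_20 = 249
  h_21 = 150;  h_22 = 38;  h_23 = 125;  h_24 = 96;  h_25 = 32;  h_26 = 33
  h_27 = 174;  h_28 = 14;  h_29 = 101;  h_30 = 24;  h_31 = 72;  h_32 = 137
  h_33 = 6;  h_34 = 54;  h_35 = 141;  h_36 = 16;  h_37 = 176;  h_38 = 49
  h_39 = 158;  h_40 = 158;  h_41 = 245;  h_42 = 72;  h_43 = 88;  h_44 = 25
  h_45 = 118;  h_46 = 70;  h_47 = 157;  h_48 = 192;  h_49 = 64;  h_50 = 65
  h_51 = 142;  h_52 = 46;  h_53 = 133;  h_54 = 120;  h_55 = 104;  h_56 = 169
  h_57 = 230;  h_58 = 86;  h_59 = 173;  h_60 = 112;  h_61 = 208;  h_62 = 81
  h_63 = 126;  h_64 = 190;  h_65 = 21;  h_66 = 168;  h_67 = 120;  h_68 = 57
  h_69 = 86;  h_70 = 102;  h_71 = 189;  h_72 = 32;  h_73 = 96;  h_74 = 97
  h_75 = 110;  h_76 = 78;  h_77 = 165;  h_78 = 216;  h_79 = 136;  h_80 = 201
  h_81 = 198;  h_82 = 118;  h_83 = 205;  h_84 = 208;  h_85 = 240;  h_86 = 113
  h_87 = 94;  h_88 = 222;  h_89 = 53;  h_90 = 8;  h_91 = 152;  h_92 = 89
  h_93 = 54;  h_94 = 134;  h_95 = 221;  h_96 = 128;  h_97 = 128;  h_98 = 129
  h_99 = 78;  h_100 = 110;  h_101 = 197;  h_102 = 56;  h_103 = 168;  h_104 = 233
  h_105 = 166;  h_106 = 150;  h_107 = 237;  h_108 = 48;  h_109 = 16;  h_110 = 145
  h_111 = 62;  h_112 = 254;  h_113 = 85;  h_114 = 104;  h_115 = 184;  h_116 = 121
  h_117 = 22;  h_118 = 166;  h_119 = 253;  h_120 = 224;  h_121 = 160;  h_122 = 161
  h_123 = 46;  h_124 = 142;  h_125 = 229;  h_126 = 152;  h_127 = 200;  h_128 = 9
  h_129 = 134;  h_130 = 182;  h_131 = 13;  h_132 = 144;  h_133 = 48;  h_134 = 177
  h_135 = 30;  h_136 = 30;  h_137 = 117;  h_138 = 200;  h_139 = 216;  h_140 = 153
  h_141 = 246;  h_142 = 198;  h_143 = 29;  h_144 = 64;  h_145 = 192;  h_146 = 193
  h_147 = 14;  h_148 = 174;  h_149 = 5;  h_150 = 248;  h_151 = 232;  h_152 = 41
  h_153 = 102;  h_154 = 214;  h_155 = 45;  h_156 = 240;  h_157 = 80;  h_158 = 209
  h_159 = 254;  h_160 = 62;  h_161 = 149;  h_162 = 40;  h_163 = 248;  h_164 = 185
  h_165 = 214;  h_166 = 230;  h_167 = 61;  h_168 = 160;  h_169 = 224;  h_170 = 225
  h_171 = 238;  h_172 = 206;  h_173 = 37;  h_174 = 88;  h_175 = 8;  h_176 = 73
  h_177 = 70;  h_178 = 246;  h_179 = 77;  h_180 = 80;  h_181 = 112;  h_182 = 241
  h_183 = 222;  h_184 = 94;  h_185 = 181;  h_186 = 136;  h_187 = 24;  h_188 = 217
  h_189 = 182;  h_190 = 6;  h_191 = 93;  h_192 = 0;  h_193 = 0;  h_194 = 1
  h_195 = 206;  h_196 = 238;  h_197 = 69;  h_198 = 184;  h_199 = 40;  h_200 = 105
  h_201 = 38;  h_202 = 22;  h_203 = 109;  h_204 = 176;  h_205 = 144;  h_206 = 17
  h_207 = 190;  h_208 = 126;  h_209 = 213;  h_210 = 232;  h_211 = 56;  h_212 = 249
  h_213 = 150;  h_214 = 38;  h_215 = 125;  h_216 = 96;  h_217 = 32;  h_218 = 33
  h_219 = 174;  h_220 = 14;  h_221 = 101;  h_222 = 24;  h_223 = 72;  h_224 = 137
  h_225 = 6;  h_226 = 54;  h_227 = 141;  h_228 = 16;  h_229 = 176;  h_230 = 49
  h_231 = 158;  h_232 = 158;  h_233 = 245;  h_234 = 72;  h_235 = 88;  h_236 = 25
  h_237 = 118;  h_238 = 70;  h_239 = 157;  h_240 = 192;  h_241 = 64;  h_242 = 65
  h_243 = 142;  h_244 = 46;  h_245 = 133;  h_246 = 120;  h_247 = 104;  h_248 = 169
  h_249 = 230;  h_250 = 86;  h_251 = 173;  h_252 = 112;  h_253 = 208;  h_254 = 81
  h_255 = 126;  h_256 = 190;  h_257 = 21;  h_258 = 168
h_259 = 206·168 + 42·21 + 245·190 = 120
h_260 = 206·120 + 42·168 + 245·21 = 57

57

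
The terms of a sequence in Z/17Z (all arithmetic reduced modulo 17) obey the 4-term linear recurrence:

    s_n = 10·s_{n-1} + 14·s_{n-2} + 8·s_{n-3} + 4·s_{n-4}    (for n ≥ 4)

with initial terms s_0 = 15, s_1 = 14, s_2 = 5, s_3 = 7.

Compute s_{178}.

9

s_4 = 10·7 + 14·5 + 8·14 + 4·15 = 6
s_5 = 10·6 + 14·7 + 8·5 + 4·14 = 16
s_6 = 10·16 + 14·6 + 8·7 + 4·5 = 14
s_7 = 10·14 + 14·16 + 8·6 + 4·7 = 15
s_8 = 10·15 + 14·14 + 8·16 + 4·6 = 5
s_9 = 10·5 + 14·15 + 8·14 + 4·16 = 11
Continuing the recurrence:
  s_10 = 16;  s_11 = 6;  s_12 = 1;  s_13 = 11;  s_14 = 15;  s_15 = 13
  s_16 = 7;  s_17 = 8;  s_18 = 2;  s_19 = 2;  s_20 = 4;  s_21 = 14
  s_22 = 16;  s_23 = 5;  s_24 = 11;  s_25 = 7;  s_26 = 5;  s_27 = 1
  s_28 = 10;  s_29 = 12;  s_30 = 16;  s_31 = 4;  s_32 = 9;  s_33 = 16
  s_34 = 8;  s_35 = 1;  s_36 = 14;  s_37 = 10;  s_38 = 13;  s_39 = 12
  s_40 = 13;  s_41 = 0;  s_42 = 7;  s_43 = 1;  s_44 = 7;  s_45 = 4
  s_46 = 4;  s_47 = 3;  s_48 = 10;  s_49 = 3;  s_50 = 6;  s_51 = 7
  s_52 = 14;  s_53 = 9;  s_54 = 9;  s_55 = 16;  s_56 = 6;  s_57 = 1
  s_58 = 3;  s_59 = 3;  s_60 = 2;  s_61 = 5;  s_62 = 12;  s_63 = 14
  s_64 = 16;  s_65 = 13;  s_66 = 4;  s_67 = 15;  s_68 = 0;  s_69 = 5
  s_70 = 16;  s_71 = 1;  s_72 = 2;  s_73 = 12;  s_74 = 16;  s_75 = 8
  s_76 = 0;  s_77 = 16;  s_78 = 16;  s_79 = 8;  s_80 = 7;  s_81 = 0
  s_82 = 5;  s_83 = 2;  s_84 = 16;  s_85 = 7;  s_86 = 7;  s_87 = 15
  s_88 = 11;  s_89 = 13;  s_90 = 7;  s_91 = 9;  s_92 = 13;  s_93 = 7
  s_94 = 12;  s_95 = 1;  s_96 = 14;  s_97 = 6;  s_98 = 6;  s_99 = 5
  s_100 = 0;  s_101 = 6;  s_102 = 5;  s_103 = 1;  s_104 = 9;  s_105 = 15
  s_106 = 15;  s_107 = 11;  s_108 = 0;  s_109 = 11;  s_110 = 3;  s_111 = 7
  s_112 = 13;  s_113 = 7;  s_114 = 14;  s_115 = 13;  s_116 = 9;  s_117 = 4
  s_118 = 3;  s_119 = 6;  s_120 = 0;  s_121 = 5;  s_122 = 8;  s_123 = 4
  s_124 = 5;  s_125 = 3;  s_126 = 11;  s_127 = 4;  s_128 = 0;  s_129 = 3
  s_130 = 4;  s_131 = 13;  s_132 = 6;  s_133 = 14;  s_134 = 4;  s_135 = 13
  s_136 = 16;  s_137 = 5;  s_138 = 3;  s_139 = 8;  s_140 = 5;  s_141 = 2
  s_142 = 13;  s_143 = 9;  s_144 = 2;  s_145 = 3;  s_146 = 12;  s_147 = 10
  s_148 = 11;  s_149 = 1;  s_150 = 3;  s_151 = 2;  s_152 = 12;  s_153 = 6
  s_154 = 1;  s_155 = 11;  s_156 = 16;  s_157 = 6;  s_158 = 2;  s_159 = 4
  s_160 = 10;  s_161 = 9;  s_162 = 15;  s_163 = 15;  s_164 = 13;  s_165 = 3
  s_166 = 1;  s_167 = 12;  s_168 = 6;  s_169 = 10;  s_170 = 12;  s_171 = 16
  s_172 = 7;  s_173 = 5;  s_174 = 1;  s_175 = 13;  s_176 = 8
s_177 = 10·8 + 14·13 + 8·1 + 4·5 = 1
s_178 = 10·1 + 14·8 + 8·13 + 4·1 = 9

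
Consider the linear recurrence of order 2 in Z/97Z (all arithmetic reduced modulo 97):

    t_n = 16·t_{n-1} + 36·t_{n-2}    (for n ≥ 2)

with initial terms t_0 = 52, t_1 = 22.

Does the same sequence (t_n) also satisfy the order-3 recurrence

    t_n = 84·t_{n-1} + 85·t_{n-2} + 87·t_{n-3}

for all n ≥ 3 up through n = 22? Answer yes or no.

Terms t_0..t_22: 52, 22, 90, 1, 55, 43, 49, 4, 82, 1, 58, 91, 52, 34, 88, 13, 78, 67, 0, 84, 83, 84, 64
n=3: candidate gives 83, actual t_3 = 1 ✗

no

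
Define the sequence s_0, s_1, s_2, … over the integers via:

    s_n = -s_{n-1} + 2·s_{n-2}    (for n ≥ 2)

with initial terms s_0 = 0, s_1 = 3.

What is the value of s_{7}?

s_2 = -1·3 + 2·0 = -3
s_3 = -1·-3 + 2·3 = 9
s_4 = -1·9 + 2·-3 = -15
s_5 = -1·-15 + 2·9 = 33
s_6 = -1·33 + 2·-15 = -63
s_7 = -1·-63 + 2·33 = 129

129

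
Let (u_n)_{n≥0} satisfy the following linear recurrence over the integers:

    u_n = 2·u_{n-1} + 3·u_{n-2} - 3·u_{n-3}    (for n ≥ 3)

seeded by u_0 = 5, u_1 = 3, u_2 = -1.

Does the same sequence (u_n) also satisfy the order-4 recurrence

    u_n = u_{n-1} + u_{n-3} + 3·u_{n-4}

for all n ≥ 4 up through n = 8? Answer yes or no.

Terms u_0..u_8: 5, 3, -1, -8, -28, -77, -214, -575, -1561
n=4: candidate gives 10, actual u_4 = -28 ✗

no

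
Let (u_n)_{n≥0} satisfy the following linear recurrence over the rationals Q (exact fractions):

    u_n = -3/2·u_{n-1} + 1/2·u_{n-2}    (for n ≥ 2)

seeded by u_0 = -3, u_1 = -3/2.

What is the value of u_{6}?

651/64

u_2 = -3/2·-3/2 + 1/2·-3 = 3/4
u_3 = -3/2·3/4 + 1/2·-3/2 = -15/8
u_4 = -3/2·-15/8 + 1/2·3/4 = 51/16
u_5 = -3/2·51/16 + 1/2·-15/8 = -183/32
u_6 = -3/2·-183/32 + 1/2·51/16 = 651/64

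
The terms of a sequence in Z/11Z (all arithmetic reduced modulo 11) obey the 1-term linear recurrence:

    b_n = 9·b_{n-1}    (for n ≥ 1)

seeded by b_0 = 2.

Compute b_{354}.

b_1 = 9·2 = 7
b_2 = 9·7 = 8
b_3 = 9·8 = 6
b_4 = 9·6 = 10
b_5 = 9·10 = 2
(b_5) = (2) = (b_0), so the sequence has period 5.
354 ≡ 4 (mod 5), hence b_354 = b_4 = 10.

10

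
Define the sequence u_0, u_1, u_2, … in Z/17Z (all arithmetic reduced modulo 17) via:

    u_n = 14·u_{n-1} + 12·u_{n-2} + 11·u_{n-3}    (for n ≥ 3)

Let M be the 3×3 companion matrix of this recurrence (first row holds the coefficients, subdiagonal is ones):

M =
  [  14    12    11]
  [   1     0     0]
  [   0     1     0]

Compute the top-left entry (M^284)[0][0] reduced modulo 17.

11

(M^284)[0][0] is the top entry after applying M 284 times to the unit state (1, 0, 0). Equivalently it is h_{286} for the auxiliary sequence (h_n) obeying the same recurrence with h_2 = 1 and h_i = 0 for 0 ≤ i < 2:
h_3 = 14·1 + 12·0 + 11·0 = 14
h_4 = 14·14 + 12·1 + 11·0 = 4
h_5 = 14·4 + 12·14 + 11·1 = 14
h_6 = 14·14 + 12·4 + 11·14 = 7
h_7 = 14·7 + 12·14 + 11·4 = 4
h_8 = 14·4 + 12·7 + 11·14 = 5
Continuing the recurrence:
  h_9 = 8;  h_10 = 12;  h_11 = 13;  h_12 = 6;  h_13 = 15;  h_14 = 0
  h_15 = 8;  h_16 = 5;  h_17 = 13;  h_18 = 7;  h_19 = 3;  h_20 = 14
  h_21 = 3;  h_22 = 5;  h_23 = 5;  h_24 = 10;  h_25 = 0;  h_26 = 5
  h_27 = 10;  h_28 = 13;  h_29 = 0;  h_30 = 11;  h_31 = 8;  h_32 = 6
  h_33 = 12;  h_34 = 5;  h_35 = 8;  h_36 = 15;  h_37 = 4;  h_38 = 1
  h_39 = 6;  h_40 = 4;  h_41 = 3;  h_42 = 3;  h_43 = 3;  h_44 = 9
  h_45 = 8;  h_46 = 15;  h_47 = 14;  h_48 = 5;  h_49 = 12;  h_50 = 8
  h_51 = 5;  h_52 = 9;  h_53 = 2;  h_54 = 4;  h_55 = 9;  h_56 = 9
  h_57 = 6;  h_58 = 2;  h_59 = 12;  h_60 = 3;  h_61 = 4;  h_62 = 3
  h_63 = 4;  h_64 = 0;  h_65 = 13;  h_66 = 5;  h_67 = 5;  h_68 = 1
  h_69 = 10;  h_70 = 3;  h_71 = 3;  h_72 = 1;  h_73 = 15;  h_74 = 0
  h_75 = 4;  h_76 = 0;  h_77 = 14;  h_78 = 2;  h_79 = 9;  h_80 = 15
  h_81 = 0;  h_82 = 7;  h_83 = 8;  h_84 = 9;  h_85 = 10;  h_86 = 13
  h_87 = 10;  h_88 = 15;  h_89 = 14;  h_90 = 10;  h_91 = 14;  h_92 = 11
  h_93 = 7;  h_94 = 10;  h_95 = 5;  h_96 = 12;  h_97 = 15;  h_98 = 1
  h_99 = 3;  h_100 = 15;  h_101 = 2;  h_102 = 3;  h_103 = 10;  h_104 = 11
  h_105 = 1;  h_106 = 1;  h_107 = 11;  h_108 = 7;  h_109 = 3;  h_110 = 9
  h_111 = 1;  h_112 = 2;  h_113 = 3;  h_114 = 9;  h_115 = 14;  h_116 = 14
  h_117 = 4;  h_118 = 4;  h_119 = 3;  h_120 = 15;  h_121 = 1;  h_122 = 6
  h_123 = 6;  h_124 = 14;  h_125 = 11;  h_126 = 14;  h_127 = 6;  h_128 = 16
  h_129 = 8;  h_130 = 13;  h_131 = 12;  h_132 = 4;  h_133 = 3;  h_134 = 1
  h_135 = 9;  h_136 = 1;  h_137 = 14;  h_138 = 1;  h_139 = 6;  h_140 = 12
  h_141 = 13;  h_142 = 1;  h_143 = 13;  h_144 = 14;  h_145 = 6;  h_146 = 4
  h_147 = 10;  h_148 = 16;  h_149 = 14;  h_150 = 5;  h_151 = 6;  h_152 = 9
  h_153 = 15;  h_154 = 10;  h_155 = 11;  h_156 = 14;  h_157 = 13;  h_158 = 12
  h_159 = 2;  h_160 = 9;  h_161 = 10;  h_162 = 15;  h_163 = 4;  h_164 = 6
  h_165 = 8;  h_166 = 7;  h_167 = 5;  h_168 = 4;  h_169 = 6;  h_170 = 0
  h_171 = 14;  h_172 = 7;  h_173 = 11;  h_174 = 1;  h_175 = 2;  h_176 = 8
  h_177 = 11;  h_178 = 0;  h_179 = 16;  h_180 = 5;  h_181 = 7;  h_182 = 11
  h_183 = 4;  h_184 = 10;  h_185 = 3;  h_186 = 2;  h_187 = 4;  h_188 = 11
  h_189 = 3;  h_190 = 14;  h_191 = 13;  h_192 = 9;  h_193 = 11;  h_194 = 14
  h_195 = 2;  h_196 = 11;  h_197 = 9;  h_198 = 8;  h_199 = 1;  h_200 = 5
  h_201 = 0;  h_202 = 3;  h_203 = 12;  h_204 = 0;  h_205 = 7;  h_206 = 9
  h_207 = 6;  h_208 = 14;  h_209 = 10;  h_210 = 0;  h_211 = 2;  h_212 = 2
  h_213 = 1;  h_214 = 9;  h_215 = 7;  h_216 = 13;  h_217 = 8;  h_218 = 5
  h_219 = 3;  h_220 = 3;  h_221 = 14;  h_222 = 10;  h_223 = 1;  h_224 = 16
  h_225 = 6;  h_226 = 15;  h_227 = 16;  h_228 = 11;  h_229 = 1;  h_230 = 16
  h_231 = 0;  h_232 = 16;  h_233 = 9;  h_234 = 12;  h_235 = 10;  h_236 = 9
  h_237 = 4;  h_238 = 2;  h_239 = 5;  h_240 = 2;  h_241 = 8;  h_242 = 4
  h_243 = 4;  h_244 = 5;  h_245 = 9;  h_246 = 9;  h_247 = 0;  h_248 = 3
  h_249 = 5;  h_250 = 4;  h_251 = 13;  h_252 = 13;  h_253 = 8;  h_254 = 3
  h_255 = 9;  h_256 = 12;  h_257 = 3;  h_258 = 13;  h_259 = 10;  h_260 = 6
  h_261 = 7;  h_262 = 8;  h_263 = 7;  h_264 = 16;  h_265 = 5;  h_266 = 16
  h_267 = 1;  h_268 = 6;  h_269 = 0;  h_270 = 15;  h_271 = 4;  h_272 = 15
  h_273 = 15;  h_274 = 9;  h_275 = 12;  h_276 = 16;  h_277 = 8;  h_278 = 11
  h_279 = 1;  h_280 = 13;  h_281 = 9;  h_282 = 4;  h_283 = 1;  h_284 = 8
h_285 = 14·8 + 12·1 + 11·4 = 15
h_286 = 14·15 + 12·8 + 11·1 = 11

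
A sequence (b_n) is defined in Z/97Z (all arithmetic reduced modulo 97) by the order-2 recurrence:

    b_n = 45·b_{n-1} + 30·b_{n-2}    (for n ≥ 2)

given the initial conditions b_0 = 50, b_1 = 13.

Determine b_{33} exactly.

b_2 = 45·13 + 30·50 = 48
b_3 = 45·48 + 30·13 = 28
b_4 = 45·28 + 30·48 = 81
b_5 = 45·81 + 30·28 = 23
b_6 = 45·23 + 30·81 = 70
b_7 = 45·70 + 30·23 = 57
b_8 = 45·57 + 30·70 = 9
b_9 = 45·9 + 30·57 = 78
b_10 = 45·78 + 30·9 = 94
b_11 = 45·94 + 30·78 = 71
b_12 = 45·71 + 30·94 = 1
b_13 = 45·1 + 30·71 = 41
b_14 = 45·41 + 30·1 = 32
b_15 = 45·32 + 30·41 = 51
b_16 = 45·51 + 30·32 = 54
b_17 = 45·54 + 30·51 = 80
b_18 = 45·80 + 30·54 = 79
b_19 = 45·79 + 30·80 = 38
b_20 = 45·38 + 30·79 = 6
b_21 = 45·6 + 30·38 = 52
b_22 = 45·52 + 30·6 = 95
b_23 = 45·95 + 30·52 = 15
b_24 = 45·15 + 30·95 = 33
b_25 = 45·33 + 30·15 = 92
b_26 = 45·92 + 30·33 = 86
b_27 = 45·86 + 30·92 = 34
b_28 = 45·34 + 30·86 = 36
b_29 = 45·36 + 30·34 = 21
b_30 = 45·21 + 30·36 = 85
b_31 = 45·85 + 30·21 = 90
b_32 = 45·90 + 30·85 = 4
b_33 = 45·4 + 30·90 = 67

67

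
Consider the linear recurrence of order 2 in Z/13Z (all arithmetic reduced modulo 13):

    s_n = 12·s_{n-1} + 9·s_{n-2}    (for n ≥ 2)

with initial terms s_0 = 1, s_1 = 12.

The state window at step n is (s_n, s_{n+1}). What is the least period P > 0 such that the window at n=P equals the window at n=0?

84

n=0: window = (1, 12)
n=1: window = (12, 10)
n=2: window = (10, 7)
n=3: window = (7, 5)
n=4: window = (5, 6)
n=5: window = (6, 0)
n=6: window = (0, 2)
n=7: window = (2, 11)
n=8: window = (11, 7)
n=9: window = (7, 1)
n=10: window = (1, 10)
n=11: window = (10, 12)
n=12: window = (12, 0)
n=13: window = (0, 4)
n=14: window = (4, 9)
n=15: window = (9, 1)
n=16: window = (1, 2)
n=17: window = (2, 7)
n=18: window = (7, 11)
n=19: window = (11, 0)
n=20: window = (0, 8)
n=21: window = (8, 5)
n=22: window = (5, 2)
n=23: window = (2, 4)
n=24: window = (4, 1)
n=25: window = (1, 9)
n=26: window = (9, 0)
n=27: window = (0, 3)
n=28: window = (3, 10)
n=29: window = (10, 4)
n=30: window = (4, 8)
n=31: window = (8, 2)
n=32: window = (2, 5)
n=33: window = (5, 0)
n=34: window = (0, 6)
n=35: window = (6, 7)
n=36: window = (7, 8)
n=37: window = (8, 3)
n=38: window = (3, 4)
n=39: window = (4, 10)
n=40: window = (10, 0)
…
n=82: window = (3, 0)
n=83: window = (0, 1)
n=84: window = (1, 12)
window at n=84 equals window at n=0 → period = 84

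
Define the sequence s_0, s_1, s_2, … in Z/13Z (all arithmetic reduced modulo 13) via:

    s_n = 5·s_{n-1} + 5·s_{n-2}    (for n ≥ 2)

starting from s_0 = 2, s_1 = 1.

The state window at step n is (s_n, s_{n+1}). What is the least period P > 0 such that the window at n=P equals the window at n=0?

n=0: window = (2, 1)
n=1: window = (1, 2)
n=2: window = (2, 2)
n=3: window = (2, 7)
n=4: window = (7, 6)
n=5: window = (6, 0)
n=6: window = (0, 4)
n=7: window = (4, 7)
n=8: window = (7, 3)
n=9: window = (3, 11)
n=10: window = (11, 5)
n=11: window = (5, 2)
n=12: window = (2, 9)
n=13: window = (9, 3)
n=14: window = (3, 8)
n=15: window = (8, 3)
n=16: window = (3, 3)
n=17: window = (3, 4)
n=18: window = (4, 9)
n=19: window = (9, 0)
n=20: window = (0, 6)
n=21: window = (6, 4)
n=22: window = (4, 11)
n=23: window = (11, 10)
n=24: window = (10, 1)
n=25: window = (1, 3)
n=26: window = (3, 7)
n=27: window = (7, 11)
n=28: window = (11, 12)
n=29: window = (12, 11)
n=30: window = (11, 11)
n=31: window = (11, 6)
n=32: window = (6, 7)
n=33: window = (7, 0)
n=34: window = (0, 9)
n=35: window = (9, 6)
n=36: window = (6, 10)
n=37: window = (10, 2)
n=38: window = (2, 8)
n=39: window = (8, 11)
n=40: window = (11, 4)
…
n=54: window = (10, 6)
n=55: window = (6, 2)
n=56: window = (2, 1)
window at n=56 equals window at n=0 → period = 56

56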